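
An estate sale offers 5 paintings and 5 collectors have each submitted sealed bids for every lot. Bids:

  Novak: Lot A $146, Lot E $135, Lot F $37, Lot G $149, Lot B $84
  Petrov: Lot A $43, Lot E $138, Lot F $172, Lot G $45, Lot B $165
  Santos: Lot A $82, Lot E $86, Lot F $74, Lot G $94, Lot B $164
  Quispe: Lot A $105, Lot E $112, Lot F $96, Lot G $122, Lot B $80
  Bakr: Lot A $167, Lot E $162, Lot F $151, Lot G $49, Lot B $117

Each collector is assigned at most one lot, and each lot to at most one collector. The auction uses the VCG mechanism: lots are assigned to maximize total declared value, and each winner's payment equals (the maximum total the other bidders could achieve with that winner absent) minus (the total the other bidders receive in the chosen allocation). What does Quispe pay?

Quispe pays $8.

Efficient allocation: Novak→Lot A ($146), Petrov→Lot F ($172), Santos→Lot B ($164), Quispe→Lot G ($122), Bakr→Lot E ($162); total welfare W = $766.
Quispe receives Lot G at value $122, so the others get W − 122 = $644.
Without Quispe: best allocation of the remaining 4 bidders over all 5 lots is Novak→Lot G ($149), Petrov→Lot F ($172), Santos→Lot B ($164), Bakr→Lot A ($167), total $652.
VCG payment = (others' best without Quispe) − (others' welfare with Quispe) = 652 − 644 = $8.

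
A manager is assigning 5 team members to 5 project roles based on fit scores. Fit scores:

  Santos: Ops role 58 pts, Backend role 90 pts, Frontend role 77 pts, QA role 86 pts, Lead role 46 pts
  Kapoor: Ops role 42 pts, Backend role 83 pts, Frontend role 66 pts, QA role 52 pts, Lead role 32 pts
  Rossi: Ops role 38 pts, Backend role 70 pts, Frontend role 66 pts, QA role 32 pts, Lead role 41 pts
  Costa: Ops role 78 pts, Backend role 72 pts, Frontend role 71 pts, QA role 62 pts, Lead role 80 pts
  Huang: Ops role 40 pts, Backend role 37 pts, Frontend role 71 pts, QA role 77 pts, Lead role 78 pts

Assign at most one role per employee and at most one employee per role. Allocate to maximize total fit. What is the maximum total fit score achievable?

This is the linear assignment problem.
Optimal: Santos→QA role (86 pts), Kapoor→Backend role (83 pts), Rossi→Frontend role (66 pts), Costa→Ops role (78 pts), Huang→Lead role (78 pts) — total 86+83+66+78+78 = 391 pts.
Max-entry greedy (repeatedly take the single best remaining cell) gives 351 pts, worse by 40.

Maximum total: 391 pts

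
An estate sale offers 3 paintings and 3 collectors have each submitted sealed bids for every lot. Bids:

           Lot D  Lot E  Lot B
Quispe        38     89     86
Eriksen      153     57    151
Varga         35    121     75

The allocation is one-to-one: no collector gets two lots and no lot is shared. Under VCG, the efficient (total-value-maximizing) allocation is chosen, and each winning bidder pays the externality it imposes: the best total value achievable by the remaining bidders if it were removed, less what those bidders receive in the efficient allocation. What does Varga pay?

Varga pays $3.

Efficient allocation: Quispe→Lot B ($86), Eriksen→Lot D ($153), Varga→Lot E ($121); total welfare W = $360.
Varga receives Lot E at value $121, so the others get W − 121 = $239.
Without Varga: best allocation of the remaining 2 bidders over all 3 lots is Quispe→Lot E ($89), Eriksen→Lot D ($153), total $242.
VCG payment = (others' best without Varga) − (others' welfare with Varga) = 242 − 239 = $3.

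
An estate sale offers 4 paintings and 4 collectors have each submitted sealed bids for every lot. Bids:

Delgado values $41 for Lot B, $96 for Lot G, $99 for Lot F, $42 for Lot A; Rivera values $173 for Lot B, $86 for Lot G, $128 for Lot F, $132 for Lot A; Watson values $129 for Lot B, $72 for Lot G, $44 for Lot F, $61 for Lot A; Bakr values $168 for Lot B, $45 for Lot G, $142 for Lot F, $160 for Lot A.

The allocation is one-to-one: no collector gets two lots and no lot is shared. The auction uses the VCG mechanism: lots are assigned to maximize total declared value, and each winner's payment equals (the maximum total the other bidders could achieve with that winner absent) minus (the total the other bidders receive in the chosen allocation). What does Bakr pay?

Bakr pays $7.

Efficient allocation: Delgado→Lot G ($96), Rivera→Lot F ($128), Watson→Lot B ($129), Bakr→Lot A ($160); total welfare W = $513.
Bakr receives Lot A at value $160, so the others get W − 160 = $353.
Without Bakr: best allocation of the remaining 3 bidders over all 4 lots is Delgado→Lot F ($99), Rivera→Lot A ($132), Watson→Lot B ($129), total $360.
VCG payment = (others' best without Bakr) − (others' welfare with Bakr) = 360 − 353 = $7.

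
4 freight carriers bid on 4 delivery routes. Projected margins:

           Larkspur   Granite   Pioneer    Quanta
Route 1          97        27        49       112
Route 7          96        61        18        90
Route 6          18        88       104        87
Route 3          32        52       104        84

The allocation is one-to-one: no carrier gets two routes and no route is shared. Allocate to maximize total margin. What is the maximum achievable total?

Max total: $400k

Optimal: Larkspur→Route 7 ($96k), Granite→Route 6 ($88k), Pioneer→Route 3 ($104k), Quanta→Route 1 ($112k) — total 96+88+104+112 = $400k.
Column-greedy (each route in turn goes to its best remaining carrier) gives $364k, worse by 36.
Next-best assignment: Larkspur→Route 1, Granite→Route 6, Pioneer→Route 3, Quanta→Route 7 = $379k.
No other one-to-one assignment exceeds $400k.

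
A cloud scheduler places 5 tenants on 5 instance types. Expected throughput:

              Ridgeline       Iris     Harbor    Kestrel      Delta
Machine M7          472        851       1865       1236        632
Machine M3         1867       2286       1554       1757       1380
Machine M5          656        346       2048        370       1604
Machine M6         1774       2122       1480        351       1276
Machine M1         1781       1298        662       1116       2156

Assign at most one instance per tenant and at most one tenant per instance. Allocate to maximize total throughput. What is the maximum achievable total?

Maximum total: 9500 ops/s

Optimal: Ridgeline→Machine M6 (1774 ops/s), Iris→Machine M3 (2286 ops/s), Harbor→Machine M5 (2048 ops/s), Kestrel→Machine M7 (1236 ops/s), Delta→Machine M1 (2156 ops/s) — total 1774+2286+2048+1236+2156 = 9500 ops/s.
Row-greedy (each tenant in turn takes its best remaining instance) gives 9429 ops/s, worse by 71.
Swapping Iris↔Harbor (Iris→Machine M5 346 ops/s, Harbor→Machine M3 1554 ops/s) loses 2434.
No other one-to-one assignment exceeds 9500 ops/s.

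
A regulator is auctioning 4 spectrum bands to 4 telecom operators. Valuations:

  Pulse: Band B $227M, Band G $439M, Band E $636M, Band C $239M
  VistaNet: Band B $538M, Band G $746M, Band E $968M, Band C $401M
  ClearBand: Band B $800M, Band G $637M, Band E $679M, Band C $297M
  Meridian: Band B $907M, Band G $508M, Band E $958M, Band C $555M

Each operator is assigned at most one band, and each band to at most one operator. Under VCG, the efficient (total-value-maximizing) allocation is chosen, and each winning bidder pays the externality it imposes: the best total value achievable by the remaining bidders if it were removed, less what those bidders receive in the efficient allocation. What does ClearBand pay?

Efficient allocation: Pulse→Band G ($439M), VistaNet→Band E ($968M), ClearBand→Band B ($800M), Meridian→Band C ($555M); total welfare W = $2762M.
ClearBand receives Band B at value $800M, so the others get W − 800 = $1962M.
Without ClearBand: best allocation of the remaining 3 bidders over all 4 bands is Pulse→Band G ($439M), VistaNet→Band E ($968M), Meridian→Band B ($907M), total $2314M.
VCG payment = (others' best without ClearBand) − (others' welfare with ClearBand) = 2314 − 1962 = $352M.

ClearBand pays $352M.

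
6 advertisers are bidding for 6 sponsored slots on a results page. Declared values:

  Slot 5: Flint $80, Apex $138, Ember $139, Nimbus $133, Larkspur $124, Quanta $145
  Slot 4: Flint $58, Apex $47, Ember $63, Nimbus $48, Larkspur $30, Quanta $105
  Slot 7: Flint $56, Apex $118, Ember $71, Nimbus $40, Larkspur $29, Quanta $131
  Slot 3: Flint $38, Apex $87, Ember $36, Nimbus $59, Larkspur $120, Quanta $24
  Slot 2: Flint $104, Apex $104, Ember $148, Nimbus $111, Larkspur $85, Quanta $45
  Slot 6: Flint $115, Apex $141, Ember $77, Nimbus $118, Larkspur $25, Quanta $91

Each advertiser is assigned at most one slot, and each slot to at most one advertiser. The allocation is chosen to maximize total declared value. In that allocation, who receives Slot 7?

Optimal: Flint→Slot 6 ($115), Apex→Slot 7 ($118), Ember→Slot 2 ($148), Nimbus→Slot 5 ($133), Larkspur→Slot 3 ($120), Quanta→Slot 4 ($105) — total 115+118+148+133+120+105 = $739.
Max-entry greedy (repeatedly take the single best remaining cell) gives $652, worse by 87.
Swapping Quanta↔Flint (Quanta→Slot 6 $91, Flint→Slot 4 $58) loses 71.
Apex's own top slot is Slot 6 ($141), but forcing Apex→Slot 6 and reassigning the rest optimally gives only $731 — worse by 8.

Apex receives Slot 7.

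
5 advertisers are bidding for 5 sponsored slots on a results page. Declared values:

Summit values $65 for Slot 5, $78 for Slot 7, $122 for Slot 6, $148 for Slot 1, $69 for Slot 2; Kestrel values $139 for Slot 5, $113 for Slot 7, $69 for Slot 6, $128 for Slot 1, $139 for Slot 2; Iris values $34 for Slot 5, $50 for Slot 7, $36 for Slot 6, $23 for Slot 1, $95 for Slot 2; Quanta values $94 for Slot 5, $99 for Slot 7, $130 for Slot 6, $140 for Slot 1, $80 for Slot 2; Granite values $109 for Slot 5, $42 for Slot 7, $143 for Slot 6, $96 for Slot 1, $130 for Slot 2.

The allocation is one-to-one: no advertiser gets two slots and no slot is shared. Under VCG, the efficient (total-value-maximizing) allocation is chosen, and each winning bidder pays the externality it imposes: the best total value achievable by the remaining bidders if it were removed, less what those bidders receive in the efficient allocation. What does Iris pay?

Iris pays $18.

Efficient allocation: Summit→Slot 1 ($148), Kestrel→Slot 5 ($139), Iris→Slot 2 ($95), Quanta→Slot 7 ($99), Granite→Slot 6 ($143); total welfare W = $624.
Iris receives Slot 2 at value $95, so the others get W − 95 = $529.
Without Iris: best allocation of the remaining 4 bidders over all 5 slots is Summit→Slot 1 ($148), Kestrel→Slot 5 ($139), Quanta→Slot 6 ($130), Granite→Slot 2 ($130), total $547.
VCG payment = (others' best without Iris) − (others' welfare with Iris) = 547 − 529 = $18.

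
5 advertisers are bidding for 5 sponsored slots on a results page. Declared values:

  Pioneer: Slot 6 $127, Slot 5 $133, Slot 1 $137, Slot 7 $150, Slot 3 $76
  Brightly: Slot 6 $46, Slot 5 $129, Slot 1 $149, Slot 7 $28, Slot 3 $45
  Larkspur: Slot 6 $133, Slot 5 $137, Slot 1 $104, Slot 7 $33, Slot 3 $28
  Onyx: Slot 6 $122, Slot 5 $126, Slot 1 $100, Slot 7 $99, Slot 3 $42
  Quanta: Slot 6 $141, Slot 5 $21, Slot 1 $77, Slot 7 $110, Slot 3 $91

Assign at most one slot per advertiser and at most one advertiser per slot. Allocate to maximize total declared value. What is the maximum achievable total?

Maximum total: $649

Treat this as an assignment problem: match each advertiser to one slot.
Optimal: Pioneer→Slot 7 ($150), Brightly→Slot 1 ($149), Larkspur→Slot 6 ($133), Onyx→Slot 5 ($126), Quanta→Slot 3 ($91) — total 150+149+133+126+91 = $649.
Column-greedy (each slot in turn goes to its best remaining advertiser) gives $619, worse by 30.
No other one-to-one assignment exceeds $649.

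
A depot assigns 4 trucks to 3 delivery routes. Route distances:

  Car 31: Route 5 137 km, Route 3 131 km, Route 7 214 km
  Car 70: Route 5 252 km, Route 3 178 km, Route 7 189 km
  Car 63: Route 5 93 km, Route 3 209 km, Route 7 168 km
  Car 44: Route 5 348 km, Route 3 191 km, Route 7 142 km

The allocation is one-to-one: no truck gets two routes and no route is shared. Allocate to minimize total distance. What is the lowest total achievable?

Optimal: Car 63→Route 5 (93 km), Car 31→Route 3 (131 km), Car 44→Route 7 (142 km) — total 93+131+142 = 366 km.
Row-greedy (each truck in turn takes its cheapest remaining route) gives 413 km, worse by 47.

Min total: 366 km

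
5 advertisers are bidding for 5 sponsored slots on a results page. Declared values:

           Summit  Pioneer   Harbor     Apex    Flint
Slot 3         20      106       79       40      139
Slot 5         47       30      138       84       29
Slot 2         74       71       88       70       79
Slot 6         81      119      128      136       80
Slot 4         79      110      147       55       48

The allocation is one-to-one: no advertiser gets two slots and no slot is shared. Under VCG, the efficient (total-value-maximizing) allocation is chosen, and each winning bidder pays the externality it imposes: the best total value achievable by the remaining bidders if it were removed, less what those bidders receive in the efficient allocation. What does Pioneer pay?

Pioneer pays $9.

Efficient allocation: Summit→Slot 2 ($74), Pioneer→Slot 4 ($110), Harbor→Slot 5 ($138), Apex→Slot 6 ($136), Flint→Slot 3 ($139); total welfare W = $597.
Pioneer receives Slot 4 at value $110, so the others get W − 110 = $487.
Without Pioneer: best allocation of the remaining 4 bidders over all 5 slots is Summit→Slot 2 ($74), Harbor→Slot 4 ($147), Apex→Slot 6 ($136), Flint→Slot 3 ($139), total $496.
VCG payment = (others' best without Pioneer) − (others' welfare with Pioneer) = 496 − 487 = $9.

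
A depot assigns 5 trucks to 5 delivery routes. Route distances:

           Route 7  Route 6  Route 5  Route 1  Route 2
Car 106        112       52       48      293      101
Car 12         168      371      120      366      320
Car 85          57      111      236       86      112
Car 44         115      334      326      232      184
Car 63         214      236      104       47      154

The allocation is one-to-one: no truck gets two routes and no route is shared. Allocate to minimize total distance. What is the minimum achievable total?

Min total: 446 km

Optimal: Car 106→Route 6 (52 km), Car 12→Route 5 (120 km), Car 85→Route 2 (112 km), Car 44→Route 7 (115 km), Car 63→Route 1 (47 km) — total 52+120+112+115+47 = 446 km.
Row-greedy (each truck in turn takes its cheapest remaining route) gives 722 km, worse by 276.
Next-best assignment: Car 106→Route 6, Car 12→Route 5, Car 85→Route 7, Car 44→Route 2, Car 63→Route 1 = 460 km.
Swapping Car 106↔Car 85 (Car 106→Route 2 101 km, Car 85→Route 6 111 km) adds 48.
Checked against all permutations: 446 km is optimal.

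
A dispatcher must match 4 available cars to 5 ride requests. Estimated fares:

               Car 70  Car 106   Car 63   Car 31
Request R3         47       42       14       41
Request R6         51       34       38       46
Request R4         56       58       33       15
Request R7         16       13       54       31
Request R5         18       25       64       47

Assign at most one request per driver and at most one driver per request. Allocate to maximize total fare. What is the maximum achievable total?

Maximum total: $215

Optimal: Car 70→Request R3 ($47), Car 106→Request R4 ($58), Car 63→Request R5 ($64), Car 31→Request R6 ($46) — total 47+58+64+46 = $215.
Max-entry greedy (repeatedly take the single best remaining cell) gives $214, worse by 1.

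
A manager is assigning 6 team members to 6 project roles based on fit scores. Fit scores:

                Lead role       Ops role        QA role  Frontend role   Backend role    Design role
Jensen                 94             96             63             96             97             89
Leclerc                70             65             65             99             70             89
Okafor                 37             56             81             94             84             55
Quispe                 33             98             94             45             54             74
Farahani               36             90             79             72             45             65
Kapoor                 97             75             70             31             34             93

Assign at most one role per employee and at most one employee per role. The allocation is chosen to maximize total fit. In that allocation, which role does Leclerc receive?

Leclerc receives Design role.

This is a one-to-one assignment (maximum-weight bipartite matching).
Optimal: Jensen→Backend role (97 pts), Leclerc→Design role (89 pts), Okafor→Frontend role (94 pts), Quispe→QA role (94 pts), Farahani→Ops role (90 pts), Kapoor→Lead role (97 pts) — total 97+89+94+94+90+97 = 561 pts.
Max-entry greedy (repeatedly take the single best remaining cell) gives 537 pts, worse by 24.
Every other assignment is strictly worse.
Leclerc's own top role is Frontend role (99 pts), but forcing Leclerc→Frontend role and reassigning the rest optimally gives only 554 pts — worse by 7.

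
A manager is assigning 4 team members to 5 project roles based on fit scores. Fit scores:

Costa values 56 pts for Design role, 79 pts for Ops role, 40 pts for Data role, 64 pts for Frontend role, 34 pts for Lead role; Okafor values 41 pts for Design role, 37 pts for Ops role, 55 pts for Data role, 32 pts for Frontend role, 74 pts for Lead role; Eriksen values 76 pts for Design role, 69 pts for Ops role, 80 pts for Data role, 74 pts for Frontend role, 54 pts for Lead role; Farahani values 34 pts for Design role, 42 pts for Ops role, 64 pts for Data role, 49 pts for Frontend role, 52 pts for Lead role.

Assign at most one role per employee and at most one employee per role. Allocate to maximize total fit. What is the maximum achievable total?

Optimal: Costa→Ops role (79 pts), Okafor→Lead role (74 pts), Eriksen→Design role (76 pts), Farahani→Data role (64 pts) — total 79+74+76+64 = 293 pts.
Max-entry greedy (repeatedly take the single best remaining cell) gives 282 pts, worse by 11.
Next-best assignment: Costa→Ops role, Okafor→Lead role, Eriksen→Frontend role, Farahani→Data role = 291 pts.
No other one-to-one assignment exceeds 293 pts.

Max total: 293 pts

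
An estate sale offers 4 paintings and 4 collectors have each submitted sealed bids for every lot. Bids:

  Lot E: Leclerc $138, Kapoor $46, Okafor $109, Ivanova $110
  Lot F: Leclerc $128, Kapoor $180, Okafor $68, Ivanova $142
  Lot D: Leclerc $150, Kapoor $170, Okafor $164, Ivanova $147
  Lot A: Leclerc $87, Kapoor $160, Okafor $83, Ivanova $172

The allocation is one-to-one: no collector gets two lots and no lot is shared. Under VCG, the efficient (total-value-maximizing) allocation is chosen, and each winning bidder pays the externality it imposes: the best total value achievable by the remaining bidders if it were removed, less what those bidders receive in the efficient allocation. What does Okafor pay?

Efficient allocation: Leclerc→Lot E ($138), Kapoor→Lot F ($180), Okafor→Lot D ($164), Ivanova→Lot A ($172); total welfare W = $654.
Okafor receives Lot D at value $164, so the others get W − 164 = $490.
Without Okafor: best allocation of the remaining 3 bidders over all 4 lots is Leclerc→Lot D ($150), Kapoor→Lot F ($180), Ivanova→Lot A ($172), total $502.
VCG payment = (others' best without Okafor) − (others' welfare with Okafor) = 502 − 490 = $12.

Okafor pays $12.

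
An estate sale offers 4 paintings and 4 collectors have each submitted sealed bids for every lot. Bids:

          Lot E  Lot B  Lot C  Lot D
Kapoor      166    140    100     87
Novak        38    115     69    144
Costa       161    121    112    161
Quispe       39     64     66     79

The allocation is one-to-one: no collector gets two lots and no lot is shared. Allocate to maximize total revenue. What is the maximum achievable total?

Optimal: Kapoor→Lot B ($140), Novak→Lot D ($144), Costa→Lot E ($161), Quispe→Lot C ($66) — total 140+144+161+66 = $511.
Column-greedy (each lot in turn goes to its best remaining collector) gives $435, worse by 76.
Next-best assignment: Kapoor→Lot E, Novak→Lot B, Costa→Lot D, Quispe→Lot C = $508.

Max total: $511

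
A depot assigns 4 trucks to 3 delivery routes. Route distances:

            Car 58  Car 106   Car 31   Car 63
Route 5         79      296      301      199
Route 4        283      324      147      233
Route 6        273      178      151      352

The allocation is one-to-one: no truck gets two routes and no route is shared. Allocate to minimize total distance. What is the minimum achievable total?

This is a one-to-one assignment (minimum-cost bipartite matching).
Optimal: Car 58→Route 5 (79 km), Car 31→Route 4 (147 km), Car 106→Route 6 (178 km) — total 79+147+178 = 404 km.
Next-best assignment: Car 58→Route 5, Car 63→Route 4, Car 31→Route 6 = 463 km.

Minimum total: 404 km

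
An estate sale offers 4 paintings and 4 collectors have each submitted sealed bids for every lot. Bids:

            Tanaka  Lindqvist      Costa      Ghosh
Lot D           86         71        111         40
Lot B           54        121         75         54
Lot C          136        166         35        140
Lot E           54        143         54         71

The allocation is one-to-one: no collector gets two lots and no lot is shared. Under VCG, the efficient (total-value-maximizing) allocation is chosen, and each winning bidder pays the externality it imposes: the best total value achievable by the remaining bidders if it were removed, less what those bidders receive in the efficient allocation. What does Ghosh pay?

Ghosh pays $82.

Efficient allocation: Tanaka→Lot B ($54), Lindqvist→Lot E ($143), Costa→Lot D ($111), Ghosh→Lot C ($140); total welfare W = $448.
Ghosh receives Lot C at value $140, so the others get W − 140 = $308.
Without Ghosh: best allocation of the remaining 3 bidders over all 4 lots is Tanaka→Lot C ($136), Lindqvist→Lot E ($143), Costa→Lot D ($111), total $390.
VCG payment = (others' best without Ghosh) − (others' welfare with Ghosh) = 390 − 308 = $82.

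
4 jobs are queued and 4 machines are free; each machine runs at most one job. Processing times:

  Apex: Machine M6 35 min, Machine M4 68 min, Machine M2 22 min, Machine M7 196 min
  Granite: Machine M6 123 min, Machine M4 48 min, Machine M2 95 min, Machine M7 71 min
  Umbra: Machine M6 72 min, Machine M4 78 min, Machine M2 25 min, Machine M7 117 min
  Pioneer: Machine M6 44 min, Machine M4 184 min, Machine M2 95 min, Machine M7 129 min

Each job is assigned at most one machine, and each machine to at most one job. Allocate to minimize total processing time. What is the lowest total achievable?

Optimal: Apex→Machine M4 (68 min), Granite→Machine M7 (71 min), Umbra→Machine M2 (25 min), Pioneer→Machine M6 (44 min) — total 68+71+25+44 = 208 min.
Column-greedy (each machine in turn goes to its cheapest remaining job) gives 237 min, worse by 29.
Swapping Pioneer↔Apex (Pioneer→Machine M4 184 min, Apex→Machine M6 35 min) adds 107.
No other one-to-one assignment undercuts 208 min.

Min total: 208 min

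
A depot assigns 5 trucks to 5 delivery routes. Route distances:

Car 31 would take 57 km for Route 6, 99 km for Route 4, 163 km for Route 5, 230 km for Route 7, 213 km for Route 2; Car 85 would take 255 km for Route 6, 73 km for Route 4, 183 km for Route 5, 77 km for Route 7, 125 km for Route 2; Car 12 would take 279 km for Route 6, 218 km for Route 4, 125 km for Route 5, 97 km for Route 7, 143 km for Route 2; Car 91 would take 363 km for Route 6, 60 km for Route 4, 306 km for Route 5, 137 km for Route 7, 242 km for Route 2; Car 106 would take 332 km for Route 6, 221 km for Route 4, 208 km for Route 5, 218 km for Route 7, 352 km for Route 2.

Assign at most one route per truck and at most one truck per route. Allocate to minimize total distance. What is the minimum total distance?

Min total: 545 km

Optimal: Car 31→Route 6 (57 km), Car 85→Route 7 (77 km), Car 12→Route 2 (143 km), Car 91→Route 4 (60 km), Car 106→Route 5 (208 km) — total 57+77+143+60+208 = 545 km.
Min-entry greedy (repeatedly take the single cheapest remaining cell) gives 671 km, worse by 126.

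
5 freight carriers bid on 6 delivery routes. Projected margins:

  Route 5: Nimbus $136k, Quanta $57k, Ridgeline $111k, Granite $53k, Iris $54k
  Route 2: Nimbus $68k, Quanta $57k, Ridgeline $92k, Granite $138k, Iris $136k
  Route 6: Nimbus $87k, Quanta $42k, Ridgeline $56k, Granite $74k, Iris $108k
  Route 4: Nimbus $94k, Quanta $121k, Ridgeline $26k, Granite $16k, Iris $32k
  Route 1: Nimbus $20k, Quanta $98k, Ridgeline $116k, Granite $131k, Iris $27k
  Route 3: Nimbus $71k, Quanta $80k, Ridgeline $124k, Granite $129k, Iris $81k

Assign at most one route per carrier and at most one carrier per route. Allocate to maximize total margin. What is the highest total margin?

Max total: $648k

Treat this as an assignment problem: match each carrier to one route.
Optimal: Nimbus→Route 5 ($136k), Quanta→Route 4 ($121k), Ridgeline→Route 3 ($124k), Granite→Route 1 ($131k), Iris→Route 2 ($136k) — total 136+121+124+131+136 = $648k.
Next-best assignment: Nimbus→Route 5, Quanta→Route 4, Ridgeline→Route 1, Granite→Route 3, Iris→Route 2 = $638k.
Every other assignment is strictly worse.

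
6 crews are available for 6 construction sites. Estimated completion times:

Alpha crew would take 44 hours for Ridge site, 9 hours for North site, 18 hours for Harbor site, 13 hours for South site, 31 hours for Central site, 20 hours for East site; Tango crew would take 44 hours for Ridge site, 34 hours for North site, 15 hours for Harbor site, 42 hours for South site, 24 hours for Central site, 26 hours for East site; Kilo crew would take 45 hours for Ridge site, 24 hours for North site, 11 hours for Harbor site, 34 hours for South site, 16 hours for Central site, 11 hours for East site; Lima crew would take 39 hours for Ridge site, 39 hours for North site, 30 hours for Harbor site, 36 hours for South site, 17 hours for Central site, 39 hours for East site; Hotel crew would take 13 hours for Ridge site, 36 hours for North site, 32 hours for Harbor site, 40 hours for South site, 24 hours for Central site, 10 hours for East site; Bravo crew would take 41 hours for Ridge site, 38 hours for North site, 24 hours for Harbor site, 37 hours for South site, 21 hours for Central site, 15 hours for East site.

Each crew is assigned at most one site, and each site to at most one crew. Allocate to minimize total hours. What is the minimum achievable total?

Min total: 97 hours

Optimal: Alpha crew→South site (13 hours), Tango crew→Harbor site (15 hours), Kilo crew→North site (24 hours), Lima crew→Central site (17 hours), Hotel crew→Ridge site (13 hours), Bravo crew→East site (15 hours) — total 13+15+24+17+13+15 = 97 hours.
Min-entry greedy (repeatedly take the single cheapest remaining cell) gives 128 hours, worse by 31.
Next-best assignment: Alpha crew→North site, Tango crew→Harbor site, Kilo crew→East site, Lima crew→Central site, Hotel crew→Ridge site, Bravo crew→South site = 102 hours.
Swapping Kilo crew↔Alpha crew (Kilo crew→South site 34 hours, Alpha crew→North site 9 hours) adds 6.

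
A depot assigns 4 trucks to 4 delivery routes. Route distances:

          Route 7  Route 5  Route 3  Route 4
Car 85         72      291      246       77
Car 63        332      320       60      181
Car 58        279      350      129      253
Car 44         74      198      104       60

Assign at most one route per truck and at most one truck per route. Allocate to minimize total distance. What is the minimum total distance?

This is a one-to-one assignment (minimum-cost bipartite matching).
Optimal: Car 85→Route 7 (72 km), Car 63→Route 3 (60 km), Car 58→Route 5 (350 km), Car 44→Route 4 (60 km) — total 72+60+350+60 = 542 km.
Column-greedy (each route in turn goes to its cheapest remaining truck) gives 583 km, worse by 41.
Swapping Car 85↔Car 44 (Car 85→Route 4 77 km, Car 44→Route 7 74 km) adds 19.

Minimum total: 542 km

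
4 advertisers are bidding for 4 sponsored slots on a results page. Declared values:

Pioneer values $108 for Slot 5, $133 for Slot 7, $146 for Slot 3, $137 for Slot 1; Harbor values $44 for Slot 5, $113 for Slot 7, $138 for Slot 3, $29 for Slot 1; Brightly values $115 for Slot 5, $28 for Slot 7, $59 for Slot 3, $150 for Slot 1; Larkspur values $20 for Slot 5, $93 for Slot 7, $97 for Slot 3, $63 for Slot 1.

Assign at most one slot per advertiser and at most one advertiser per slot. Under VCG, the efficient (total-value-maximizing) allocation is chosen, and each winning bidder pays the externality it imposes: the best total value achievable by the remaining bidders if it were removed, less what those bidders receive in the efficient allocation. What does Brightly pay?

Efficient allocation: Pioneer→Slot 5 ($108), Harbor→Slot 3 ($138), Brightly→Slot 1 ($150), Larkspur→Slot 7 ($93); total welfare W = $489.
Brightly receives Slot 1 at value $150, so the others get W − 150 = $339.
Without Brightly: best allocation of the remaining 3 bidders over all 4 slots is Pioneer→Slot 1 ($137), Harbor→Slot 3 ($138), Larkspur→Slot 7 ($93), total $368.
VCG payment = (others' best without Brightly) − (others' welfare with Brightly) = 368 − 339 = $29.

Brightly pays $29.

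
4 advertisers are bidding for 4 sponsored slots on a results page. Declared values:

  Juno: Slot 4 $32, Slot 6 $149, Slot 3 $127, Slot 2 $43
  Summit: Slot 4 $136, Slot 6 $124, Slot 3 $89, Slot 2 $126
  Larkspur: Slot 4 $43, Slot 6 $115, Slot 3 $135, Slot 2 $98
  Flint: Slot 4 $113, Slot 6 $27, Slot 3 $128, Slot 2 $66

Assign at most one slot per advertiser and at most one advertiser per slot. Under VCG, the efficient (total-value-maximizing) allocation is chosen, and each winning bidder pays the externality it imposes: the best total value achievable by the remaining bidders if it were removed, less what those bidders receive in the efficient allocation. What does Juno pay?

Juno pays $5.

Efficient allocation: Juno→Slot 6 ($149), Summit→Slot 2 ($126), Larkspur→Slot 3 ($135), Flint→Slot 4 ($113); total welfare W = $523.
Juno receives Slot 6 at value $149, so the others get W − 149 = $374.
Without Juno: best allocation of the remaining 3 bidders over all 4 slots is Summit→Slot 4 ($136), Larkspur→Slot 6 ($115), Flint→Slot 3 ($128), total $379.
VCG payment = (others' best without Juno) − (others' welfare with Juno) = 379 − 374 = $5.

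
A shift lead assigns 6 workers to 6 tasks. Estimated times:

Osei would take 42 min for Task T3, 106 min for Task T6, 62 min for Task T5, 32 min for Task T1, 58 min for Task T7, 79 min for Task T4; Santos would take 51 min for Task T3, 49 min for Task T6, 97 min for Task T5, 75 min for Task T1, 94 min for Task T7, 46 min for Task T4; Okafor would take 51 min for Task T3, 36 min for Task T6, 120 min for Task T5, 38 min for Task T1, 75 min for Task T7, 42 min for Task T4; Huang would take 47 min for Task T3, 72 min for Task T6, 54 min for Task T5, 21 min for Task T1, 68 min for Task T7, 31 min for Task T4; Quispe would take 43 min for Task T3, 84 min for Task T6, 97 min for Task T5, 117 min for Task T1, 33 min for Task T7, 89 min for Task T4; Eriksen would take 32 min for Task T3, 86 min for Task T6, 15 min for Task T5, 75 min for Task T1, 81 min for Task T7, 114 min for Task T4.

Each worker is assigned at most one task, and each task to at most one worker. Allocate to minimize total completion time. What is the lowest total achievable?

Optimal: Osei→Task T3 (42 min), Santos→Task T4 (46 min), Okafor→Task T6 (36 min), Huang→Task T1 (21 min), Quispe→Task T7 (33 min), Eriksen→Task T5 (15 min) — total 42+46+36+21+33+15 = 193 min.
Column-greedy (each task in turn goes to its cheapest remaining worker) gives 233 min, worse by 40.
Next-best assignment: Osei→Task T1, Santos→Task T3, Okafor→Task T6, Huang→Task T4, Quispe→Task T7, Eriksen→Task T5 = 198 min.
Swapping Okafor↔Huang (Okafor→Task T1 38 min, Huang→Task T6 72 min) adds 53.

Minimum total: 193 min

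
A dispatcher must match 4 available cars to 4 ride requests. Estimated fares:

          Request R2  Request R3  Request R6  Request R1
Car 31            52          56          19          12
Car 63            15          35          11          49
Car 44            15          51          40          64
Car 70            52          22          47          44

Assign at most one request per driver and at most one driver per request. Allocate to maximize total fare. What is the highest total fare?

Max total: $199

Optimal: Car 31→Request R2 ($52), Car 63→Request R1 ($49), Car 44→Request R3 ($51), Car 70→Request R6 ($47) — total 52+49+51+47 = $199.
Checked against all permutations: $199 is optimal.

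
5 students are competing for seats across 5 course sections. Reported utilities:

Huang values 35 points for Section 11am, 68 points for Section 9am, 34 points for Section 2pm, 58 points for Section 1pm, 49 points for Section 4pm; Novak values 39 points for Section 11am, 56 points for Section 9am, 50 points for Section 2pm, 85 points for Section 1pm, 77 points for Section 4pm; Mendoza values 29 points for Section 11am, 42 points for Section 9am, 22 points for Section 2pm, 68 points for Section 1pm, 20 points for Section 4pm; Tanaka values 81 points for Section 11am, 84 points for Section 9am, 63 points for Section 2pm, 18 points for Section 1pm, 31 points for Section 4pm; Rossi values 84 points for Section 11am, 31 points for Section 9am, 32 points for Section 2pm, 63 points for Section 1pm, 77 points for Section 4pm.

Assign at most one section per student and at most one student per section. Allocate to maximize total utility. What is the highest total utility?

Optimal: Huang→Section 9am (68 points), Novak→Section 4pm (77 points), Mendoza→Section 1pm (68 points), Tanaka→Section 2pm (63 points), Rossi→Section 11am (84 points) — total 68+77+68+63+84 = 360 points.
No other one-to-one assignment exceeds 360 points.

Max total: 360 points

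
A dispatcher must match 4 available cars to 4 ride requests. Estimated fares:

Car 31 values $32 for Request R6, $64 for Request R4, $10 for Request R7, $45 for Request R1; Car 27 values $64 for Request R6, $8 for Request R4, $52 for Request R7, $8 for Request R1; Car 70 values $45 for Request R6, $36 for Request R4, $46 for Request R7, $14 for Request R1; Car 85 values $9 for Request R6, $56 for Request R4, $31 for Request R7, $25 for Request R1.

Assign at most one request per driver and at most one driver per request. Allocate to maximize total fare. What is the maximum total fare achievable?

Optimal: Car 31→Request R1 ($45), Car 27→Request R6 ($64), Car 70→Request R7 ($46), Car 85→Request R4 ($56) — total 45+64+46+56 = $211.
Max-entry greedy (repeatedly take the single best remaining cell) gives $199, worse by 12.

Maximum total: $211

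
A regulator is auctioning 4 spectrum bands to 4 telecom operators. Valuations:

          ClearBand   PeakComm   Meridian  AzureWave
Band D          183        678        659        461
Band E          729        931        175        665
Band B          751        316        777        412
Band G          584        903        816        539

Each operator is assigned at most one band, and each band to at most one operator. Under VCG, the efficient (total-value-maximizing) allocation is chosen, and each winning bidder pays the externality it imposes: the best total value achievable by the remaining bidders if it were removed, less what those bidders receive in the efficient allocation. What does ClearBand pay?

Efficient allocation: ClearBand→Band B ($751M), PeakComm→Band G ($903M), Meridian→Band D ($659M), AzureWave→Band E ($665M); total welfare W = $2978M.
ClearBand receives Band B at value $751M, so the others get W − 751 = $2227M.
Without ClearBand: best allocation of the remaining 3 bidders over all 4 bands is PeakComm→Band G ($903M), Meridian→Band B ($777M), AzureWave→Band E ($665M), total $2345M.
VCG payment = (others' best without ClearBand) − (others' welfare with ClearBand) = 2345 − 2227 = $118M.

ClearBand pays $118M.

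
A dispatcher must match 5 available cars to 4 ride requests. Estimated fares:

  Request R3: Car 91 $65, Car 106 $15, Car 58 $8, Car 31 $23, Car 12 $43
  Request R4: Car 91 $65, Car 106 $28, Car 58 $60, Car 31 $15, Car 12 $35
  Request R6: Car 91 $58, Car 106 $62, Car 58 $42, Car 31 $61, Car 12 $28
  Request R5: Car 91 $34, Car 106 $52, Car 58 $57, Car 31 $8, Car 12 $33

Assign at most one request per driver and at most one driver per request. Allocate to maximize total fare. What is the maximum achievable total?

Max total: $238

Optimal: Car 91→Request R3 ($65), Car 58→Request R4 ($60), Car 31→Request R6 ($61), Car 106→Request R5 ($52) — total 65+60+61+52 = $238.
Column-greedy (each request in turn goes to its best remaining driver) gives $220, worse by 18.
Next-best assignment: Car 12→Request R3, Car 91→Request R4, Car 106→Request R6, Car 58→Request R5 = $227.
Swapping Car 31↔Car 58 (Car 31→Request R4 $15, Car 58→Request R6 $42) loses 64.
Every other assignment is strictly worse.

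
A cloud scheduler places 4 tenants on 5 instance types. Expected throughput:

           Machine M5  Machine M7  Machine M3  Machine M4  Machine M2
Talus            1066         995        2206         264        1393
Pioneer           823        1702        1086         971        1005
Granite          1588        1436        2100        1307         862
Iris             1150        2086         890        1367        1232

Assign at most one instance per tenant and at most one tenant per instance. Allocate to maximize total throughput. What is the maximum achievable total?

This is a one-to-one assignment (maximum-weight bipartite matching).
Optimal: Talus→Machine M3 (2206 ops/s), Pioneer→Machine M2 (1005 ops/s), Granite→Machine M5 (1588 ops/s), Iris→Machine M7 (2086 ops/s) — total 2206+1005+1588+2086 = 6885 ops/s.
Column-greedy (each instance in turn goes to its best remaining tenant) gives 6851 ops/s, worse by 34.
Swapping Talus↔Iris (Talus→Machine M7 995 ops/s, Iris→Machine M3 890 ops/s) loses 2407.
No other one-to-one assignment exceeds 6885 ops/s.

Max total: 6885 ops/s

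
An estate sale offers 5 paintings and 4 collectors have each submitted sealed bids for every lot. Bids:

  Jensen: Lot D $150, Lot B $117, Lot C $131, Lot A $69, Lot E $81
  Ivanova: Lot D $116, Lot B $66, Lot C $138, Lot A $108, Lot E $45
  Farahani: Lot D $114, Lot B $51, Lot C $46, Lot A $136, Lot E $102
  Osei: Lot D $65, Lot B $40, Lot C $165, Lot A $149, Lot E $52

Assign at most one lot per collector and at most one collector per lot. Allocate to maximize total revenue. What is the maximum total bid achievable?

Treat this as an assignment problem: match each collector to one lot.
Optimal: Jensen→Lot D ($150), Ivanova→Lot C ($138), Farahani→Lot E ($102), Osei→Lot A ($149) — total 150+138+102+149 = $539.
Max-entry greedy (repeatedly take the single best remaining cell) gives $517, worse by 22.
Next-best assignment: Jensen→Lot B, Ivanova→Lot D, Farahani→Lot A, Osei→Lot C = $534.
Swapping Ivanova↔Farahani (Ivanova→Lot E $45, Farahani→Lot C $46) loses 149.
Checked against all permutations: $539 is optimal.

Maximum total: $539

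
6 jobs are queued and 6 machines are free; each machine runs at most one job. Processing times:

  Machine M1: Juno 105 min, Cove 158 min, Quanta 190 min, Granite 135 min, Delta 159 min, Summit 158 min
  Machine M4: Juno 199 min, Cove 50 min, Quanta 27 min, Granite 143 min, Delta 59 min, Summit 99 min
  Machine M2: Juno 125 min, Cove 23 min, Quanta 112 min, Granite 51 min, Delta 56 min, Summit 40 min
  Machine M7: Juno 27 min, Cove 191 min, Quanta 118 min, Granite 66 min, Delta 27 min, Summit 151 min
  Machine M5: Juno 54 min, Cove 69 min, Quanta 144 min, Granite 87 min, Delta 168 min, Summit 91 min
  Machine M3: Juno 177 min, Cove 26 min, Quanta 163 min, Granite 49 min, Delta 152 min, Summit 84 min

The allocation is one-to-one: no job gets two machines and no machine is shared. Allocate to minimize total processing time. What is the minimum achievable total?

Treat this as an assignment problem: match each job to one machine.
Optimal: Juno→Machine M5 (54 min), Cove→Machine M3 (26 min), Quanta→Machine M4 (27 min), Granite→Machine M1 (135 min), Delta→Machine M7 (27 min), Summit→Machine M2 (40 min) — total 54+26+27+135+27+40 = 309 min.
Min-entry greedy (repeatedly take the single cheapest remaining cell) gives 376 min, worse by 67.
Next-best assignment: Juno→Machine M1, Cove→Machine M3, Quanta→Machine M4, Granite→Machine M5, Delta→Machine M7, Summit→Machine M2 = 312 min.
Swapping Quanta↔Cove (Quanta→Machine M3 163 min, Cove→Machine M4 50 min) adds 160.

Min total: 309 min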